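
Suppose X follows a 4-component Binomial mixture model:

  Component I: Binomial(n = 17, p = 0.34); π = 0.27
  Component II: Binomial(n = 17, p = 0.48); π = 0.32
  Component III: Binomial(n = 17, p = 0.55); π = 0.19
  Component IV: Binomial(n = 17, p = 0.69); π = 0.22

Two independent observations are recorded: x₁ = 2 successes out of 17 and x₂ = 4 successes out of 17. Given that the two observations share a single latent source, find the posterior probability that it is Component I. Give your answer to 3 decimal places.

0.988

Posterior ∝ prior × likelihood, so P(k | x) ∝ π_k f_k(x); normalise over all components.
Since both observations come from the same component, the likelihood for component k is f_k(x₁)·f_k(x₂).
  f_I = [C(17,2)·0.34^2·0.66^15 = 136·0.1156·0.00196408 = 0.0308785] × [0.143405] = 0.00442812
  f_II = [C(17,2)·0.48^2·0.52^15 = 136·0.2304·5.49604e-05 = 0.00172215] × [0.0256794] = 4.42239e-05
  f_III = [C(17,2)·0.55^2·0.45^15 = 136·0.3025·6.2833e-06 = 0.000258495] × [0.00675757] = 1.7468e-06
  f_IV = [C(17,2)·0.69^2·0.31^15 = 136·0.4761·2.34653e-08 = 1.51937e-06] × [0.000131727] = 2.00142e-10
Prior × likelihood for each component:
  π_I·f_I = 0.27 × 0.00442812 = 0.00119559
  π_II·f_II = 0.32 × 4.42239e-05 = 1.41516e-05
  π_III·f_III = 0.19 × 1.7468e-06 = 3.31891e-07
  π_IV·f_IV = 0.22 × 2.00142e-10 = 4.40312e-11
Marginal: 0.00119559 + 1.41516e-05 + 3.31891e-07 + 4.40312e-11 = 0.00121008
So the posterior for Component I is 0.00119559 / 0.00121008 ≈ 0.988.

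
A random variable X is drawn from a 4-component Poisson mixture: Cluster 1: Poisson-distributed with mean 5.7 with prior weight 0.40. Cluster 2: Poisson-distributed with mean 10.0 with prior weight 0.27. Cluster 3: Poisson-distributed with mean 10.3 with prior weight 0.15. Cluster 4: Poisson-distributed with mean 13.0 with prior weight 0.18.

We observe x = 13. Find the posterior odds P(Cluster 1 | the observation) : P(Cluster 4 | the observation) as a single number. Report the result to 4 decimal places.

0.0728

The posterior odds equal the prior odds times the likelihood ratio: (w_i/w_j)·(f_i(x)/f_j(x)).
Poisson probabilities:
  f_1 = e^(−5.7)·5.7^13/13! = 0.00360259
  f_2 = e^(−10.0)·10.0^13/13! = 0.0729079
  f_3 = e^(−10.3)·10.3^13/13! = 0.0793178
  f_4 = e^(−13.0)·13.0^13/13! = 0.10994
0.00144103 / 0.0197892 ≈ 0.0728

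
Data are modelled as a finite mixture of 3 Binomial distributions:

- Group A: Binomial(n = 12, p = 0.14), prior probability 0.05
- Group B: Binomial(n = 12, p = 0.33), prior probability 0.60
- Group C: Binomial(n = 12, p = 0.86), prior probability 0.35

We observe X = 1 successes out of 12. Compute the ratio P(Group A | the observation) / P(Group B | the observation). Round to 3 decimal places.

0.551

Since P(k|x) ∝ π_k f_k(x), the posterior odds are π_i f_i(x) / (π_j f_j(x)).
Evaluate each component's likelihood at the observed value:
  f_A = C(12,1)·0.14^1·0.86^11 = 12·0.14·0.190319 = 0.319737
  f_B = C(12,1)·0.33^1·0.67^11 = 12·0.33·0.012213 = 0.0483635
  f_C = C(12,1)·0.86^1·0.14^11 = 12·0.86·4.04957e-10 = 4.17915e-09
Odds = (0.05/0.60) × (0.319737/0.0483635) = 0.0833333 × 6.61111 ≈ 0.551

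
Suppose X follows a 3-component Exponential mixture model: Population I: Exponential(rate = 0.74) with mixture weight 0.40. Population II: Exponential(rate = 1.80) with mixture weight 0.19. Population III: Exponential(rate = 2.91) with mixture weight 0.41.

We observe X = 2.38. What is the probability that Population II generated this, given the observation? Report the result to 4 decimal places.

0.0831

Posterior ∝ prior × likelihood, so P(k | x) ∝ w_k f_k(x); normalise over all components.
Component likelihoods at x = 2.38:
  f_I = 0.74·e^(−0.74·2.38) = 0.74·e^(−1.7612) = 0.127161
  f_II = 1.80·e^(−1.80·2.38) = 1.80·e^(−4.2840) = 0.0248173
  f_III = 2.91·e^(−2.91·2.38) = 2.91·e^(−6.9258) = 0.00285796
Weight by the priors:
  w_I·f_I = 0.40 × 0.127161 = 0.0508642
  w_II·f_II = 0.19 × 0.0248173 = 0.00471529
  w_III·f_III = 0.41 × 0.00285796 = 0.00117176
Evidence: 0.0508642 + 0.00471529 + 0.00117176 = 0.0567513
So the posterior for Population II is 0.00471529 / 0.0567513 ≈ 0.0831.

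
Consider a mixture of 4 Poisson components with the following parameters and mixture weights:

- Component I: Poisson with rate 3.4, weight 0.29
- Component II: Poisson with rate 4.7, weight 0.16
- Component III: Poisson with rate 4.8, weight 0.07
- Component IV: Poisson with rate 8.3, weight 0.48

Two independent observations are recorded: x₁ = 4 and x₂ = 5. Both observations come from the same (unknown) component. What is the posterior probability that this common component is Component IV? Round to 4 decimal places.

0.1195

Posterior ∝ prior × likelihood, so P(k | x) ∝ π_k f_k(x); normalise over all components.
Since both observations come from the same component, the likelihood for component k is f_k(x₁)·f_k(x₂).
  L_I = [0.185825] × [0.126361] = 0.0234809
  L_II = [0.184925] × [0.17383] = 0.0321455
  L_III = [0.182029] × [0.174748] = 0.0318091
  L_IV = [0.0491425] × [0.0815765] = 0.00400887
Multiply by the mixture weights:
  π_I·L_I = 0.29 × 0.0234809 = 0.00680947
  π_II·L_II = 0.16 × 0.0321455 = 0.00514328
  π_III·L_III = 0.07 × 0.0318091 = 0.00222664
  π_IV·L_IV = 0.48 × 0.00400887 = 0.00192426
Evidence: 0.00680947 + 0.00514328 + 0.00222664 + 0.00192426 = 0.0161036
P(Component IV | data) = 0.00192426 / 0.0161036 ≈ 0.1195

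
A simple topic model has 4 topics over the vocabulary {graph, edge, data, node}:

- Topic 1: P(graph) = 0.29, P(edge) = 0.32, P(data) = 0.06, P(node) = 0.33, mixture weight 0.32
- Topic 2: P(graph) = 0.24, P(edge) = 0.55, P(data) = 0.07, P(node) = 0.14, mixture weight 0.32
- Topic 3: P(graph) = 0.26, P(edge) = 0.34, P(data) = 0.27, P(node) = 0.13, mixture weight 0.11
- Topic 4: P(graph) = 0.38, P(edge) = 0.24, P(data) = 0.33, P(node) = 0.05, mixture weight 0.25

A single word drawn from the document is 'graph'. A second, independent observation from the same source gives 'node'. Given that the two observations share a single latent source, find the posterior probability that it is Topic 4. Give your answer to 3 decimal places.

P(component k | x) = π_k·f_k(x) / marginal(x), where marginal(x) = Σ_j π_j·f_j(x).
Since both observations come from the same component, the likelihood for component k is f_k(x₁)·f_k(x₂).
  L_1 = [0.29] × [0.33] = 0.0957
  L_2 = [0.24] × [0.14] = 0.0336
  L_3 = [0.26] × [0.13] = 0.0338
  L_4 = [0.38] × [0.05] = 0.019
Prior × likelihood for each component:
  π_1·L_1 = 0.32 × 0.0957 = 0.030624
  π_2·L_2 = 0.32 × 0.0336 = 0.010752
  π_3·L_3 = 0.11 × 0.0338 = 0.003718
  π_4·L_4 = 0.25 × 0.019 = 0.00475
Sum: 0.030624 + 0.010752 + 0.003718 + 0.00475 = 0.049844
P(Topic 4 | x₁,x₂) = 0.00475 / 0.049844 ≈ 0.095

0.095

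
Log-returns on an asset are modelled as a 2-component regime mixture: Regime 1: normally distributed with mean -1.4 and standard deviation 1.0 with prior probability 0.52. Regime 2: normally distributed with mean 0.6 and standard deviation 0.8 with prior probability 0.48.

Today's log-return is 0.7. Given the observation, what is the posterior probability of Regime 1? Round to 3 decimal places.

0.088

P(component k | x) = π_k·f_k(x) / marginal(x), where marginal(x) = Σ_j π_j·f_j(x).
Normal densities:
  f_1 = (1/(1.0·√(2π)))·exp(−(0.7−-1.4)²/(2·1.0²)) = 0.398942·exp(-2.20500) = 0.0439836
  f_2 = (1/(0.8·√(2π)))·exp(−(0.7−0.6)²/(2·0.8²)) = 0.498678·exp(-0.00781) = 0.494797
Unnormalised posteriors:
  π_1·f_1 = 0.52 × 0.0439836 = 0.0228715
  π_2·f_2 = 0.48 × 0.494797 = 0.237503
Evidence: 0.0228715 + 0.237503 = 0.260374
P(Regime 1 | data) = 0.0228715 / 0.260374 ≈ 0.088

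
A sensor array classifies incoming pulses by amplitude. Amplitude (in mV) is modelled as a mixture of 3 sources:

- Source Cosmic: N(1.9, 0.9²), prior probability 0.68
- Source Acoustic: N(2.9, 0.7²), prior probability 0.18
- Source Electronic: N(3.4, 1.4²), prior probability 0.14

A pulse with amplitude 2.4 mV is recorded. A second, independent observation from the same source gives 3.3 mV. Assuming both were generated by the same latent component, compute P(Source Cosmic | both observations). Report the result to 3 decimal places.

Posterior ∝ prior × likelihood, so P(k | x) ∝ π_k f_k(x); normalise over all components.
Since both observations come from the same component, the likelihood for component k is f_k(x₁)·f_k(x₂).
  p_Cosmic = [(1/(0.9·√(2π)))·exp(−(2.4−1.9)²/(2·0.9²)) = 0.443269·exp(-0.15432) = 0.37988] × [0.132198] = 0.0502194
  p_Acoustic = [(1/(0.7·√(2π)))·exp(−(2.4−2.9)²/(2·0.7²)) = 0.569918·exp(-0.25510) = 0.441593] × [0.484068] = 0.213761
  p_Electronic = [(1/(1.4·√(2π)))·exp(−(2.4−3.4)²/(2·1.4²)) = 0.284959·exp(-0.25510) = 0.220797] × [0.284233] = 0.0627577
Multiply by the mixture weights:
  π_Cosmic·p_Cosmic = 0.68 × 0.0502194 = 0.0341492
  π_Acoustic·p_Acoustic = 0.18 × 0.213761 = 0.0384771
  π_Electronic·p_Electronic = 0.14 × 0.0627577 = 0.00878607
Evidence: 0.0341492 + 0.0384771 + 0.00878607 = 0.0814123
P(Source Cosmic | x) = 0.0341492 / 0.0814123 ≈ 0.419

0.419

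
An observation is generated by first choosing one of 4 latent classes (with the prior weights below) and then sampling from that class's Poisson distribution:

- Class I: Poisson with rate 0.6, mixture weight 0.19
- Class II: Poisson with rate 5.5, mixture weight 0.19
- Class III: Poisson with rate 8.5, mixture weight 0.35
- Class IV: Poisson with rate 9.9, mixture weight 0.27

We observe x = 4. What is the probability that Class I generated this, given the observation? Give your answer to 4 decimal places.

By Bayes' theorem, P(k | x) = w_k f_k(x) / Σ_j w_j f_j(x).
Evaluate each component's likelihood at the observed value:
  p_I = e^(−0.6)·0.6^4/4! = 0.00296358
  p_II = e^(−5.5)·5.5^4/4! = 0.155819
  p_III = e^(−8.5)·8.5^4/4! = 0.0442549
  p_IV = e^(−9.9)·9.9^4/4! = 0.0200823
Weight by the priors:
  w_I·p_I = 0.19 × 0.00296358 = 0.000563081
  w_II·p_II = 0.19 × 0.155819 = 0.0296056
  w_III·p_III = 0.35 × 0.0442549 = 0.0154892
  w_IV·p_IV = 0.27 × 0.0200823 = 0.00542223
Denominator: 0.000563081 + 0.0296056 + 0.0154892 + 0.00542223 = 0.0510801
Responsibility of Class I: 0.000563081 / 0.0510801 ≈ 0.0110

0.0110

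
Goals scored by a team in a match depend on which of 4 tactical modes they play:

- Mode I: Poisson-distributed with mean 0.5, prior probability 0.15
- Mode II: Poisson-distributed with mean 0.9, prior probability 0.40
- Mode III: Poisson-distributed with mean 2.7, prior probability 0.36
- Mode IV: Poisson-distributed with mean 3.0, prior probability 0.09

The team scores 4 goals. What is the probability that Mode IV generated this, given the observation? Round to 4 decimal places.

Apply Bayes' rule: the posterior for each component is proportional to its prior times its likelihood at x.
Poisson probabilities:
  L_I = e^(−0.5)·0.5^4/4! = 0.00157951
  L_II = e^(−0.9)·0.9^4/4! = 0.0111146
  L_III = e^(−2.7)·2.7^4/4! = 0.148816
  L_IV = e^(−3.0)·3.0^4/4! = 0.168031
Prior × likelihood for each component:
  w_I·L_I = 0.15 × 0.00157951 = 0.000236926
  w_II·L_II = 0.40 × 0.0111146 = 0.00444584
  w_III·L_III = 0.36 × 0.148816 = 0.0535736
  w_IV·L_IV = 0.09 × 0.168031 = 0.0151228
Normaliser: 0.000236926 + 0.00444584 + 0.0535736 + 0.0151228 = 0.0733792
P(Mode IV | data) ≈ 0.2061

0.2061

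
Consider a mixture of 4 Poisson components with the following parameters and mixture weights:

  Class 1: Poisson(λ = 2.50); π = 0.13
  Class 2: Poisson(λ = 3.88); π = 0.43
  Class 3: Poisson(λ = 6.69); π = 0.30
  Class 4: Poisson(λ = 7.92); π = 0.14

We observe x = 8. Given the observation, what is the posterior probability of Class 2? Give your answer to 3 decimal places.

P(component k | x) = π_k·f_k(x) / marginal(x), where marginal(x) = Σ_j π_j·f_j(x).
Evaluate each component's likelihood at the observed value:
  L_1 = e^(−2.50)·2.50^8/8! = 0.00310644
  L_2 = e^(−3.88)·3.88^8/8! = 0.026307
  L_3 = e^(−6.69)·6.69^8/8! = 0.123725
  L_4 = e^(−7.92)·7.92^8/8! = 0.13953
Prior × likelihood for each component:
  π_1·L_1 = 0.13 × 0.00310644 = 0.000403838
  π_2·L_2 = 0.43 × 0.026307 = 0.011312
  π_3·L_3 = 0.30 × 0.123725 = 0.0371176
  π_4·L_4 = 0.14 × 0.13953 = 0.0195342
Denominator: 0.000403838 + 0.011312 + 0.0371176 + 0.0195342 = 0.0683677
P(Class 2 | x) ≈ 0.165

0.165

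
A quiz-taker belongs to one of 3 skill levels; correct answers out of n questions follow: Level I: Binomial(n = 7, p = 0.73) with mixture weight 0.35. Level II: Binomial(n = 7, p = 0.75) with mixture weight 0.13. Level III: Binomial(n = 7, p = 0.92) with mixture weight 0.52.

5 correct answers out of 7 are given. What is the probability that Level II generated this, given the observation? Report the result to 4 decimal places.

Apply Bayes' rule: the posterior for each component is proportional to its prior times its likelihood at x.
Evaluate each component's likelihood at the observed value:
  f_I = 0.317367
  f_II = 0.311462
  f_III = 0.0885806
Unnormalised posteriors:
  π_I·f_I = 0.35 × 0.317367 = 0.111078
  π_II·f_II = 0.13 × 0.311462 = 0.0404901
  π_III·f_III = 0.52 × 0.0885806 = 0.0460619
Denominator: 0.111078 + 0.0404901 + 0.0460619 = 0.19763
So the posterior for Level II is 0.0404901 / 0.19763 ≈ 0.2049.

0.2049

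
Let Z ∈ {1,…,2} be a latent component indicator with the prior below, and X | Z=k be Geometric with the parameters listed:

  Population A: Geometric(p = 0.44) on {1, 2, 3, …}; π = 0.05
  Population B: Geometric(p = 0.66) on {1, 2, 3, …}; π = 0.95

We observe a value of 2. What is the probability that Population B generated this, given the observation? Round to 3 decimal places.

By Bayes' theorem, P(k | x) = π_k f_k(x) / Σ_j π_j f_j(x).
Geometric probabilities:
  p_A = 0.2464
  p_B = 0.2244
Unnormalised posteriors:
  π_A·p_A = 0.05 × 0.2464 = 0.01232
  π_B·p_B = 0.95 × 0.2244 = 0.21318
Denominator: 0.01232 + 0.21318 = 0.2255
P(Population B | x) = 0.21318 / 0.2255 ≈ 0.945

0.945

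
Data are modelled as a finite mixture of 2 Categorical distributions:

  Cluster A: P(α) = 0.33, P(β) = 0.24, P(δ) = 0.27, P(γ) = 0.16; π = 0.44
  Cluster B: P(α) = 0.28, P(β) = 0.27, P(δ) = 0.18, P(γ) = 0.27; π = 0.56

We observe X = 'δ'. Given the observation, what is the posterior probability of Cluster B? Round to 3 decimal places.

Posterior ∝ prior × likelihood, so P(k | x) ∝ P(Z=k) f_k(x); normalise over all components.
Component likelihoods at x = 'δ':
  L_A = P(δ | comp) = 0.27
  L_B = P(δ | comp) = 0.18
Prior × likelihood for each component:
  P(Z=A)·L_A = 0.44 × 0.27 = 0.1188
  P(Z=B)·L_B = 0.56 × 0.18 = 0.1008
Denominator: 0.1188 + 0.1008 = 0.2196
So the posterior for Cluster B is 0.1008 / 0.2196 ≈ 0.459.

0.459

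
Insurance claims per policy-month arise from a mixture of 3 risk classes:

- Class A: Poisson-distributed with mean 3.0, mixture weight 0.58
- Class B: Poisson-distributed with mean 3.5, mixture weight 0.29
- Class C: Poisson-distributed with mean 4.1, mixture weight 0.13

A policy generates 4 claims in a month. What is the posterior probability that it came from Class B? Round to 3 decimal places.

0.308

The responsibility of component k is π_k f_k(x) divided by Σ_j π_j f_j(x).
Poisson probabilities:
  L_A = 0.168031
  L_B = 0.188812
  L_C = 0.195127
Prior × likelihood for each component:
  π_A·L_A = 0.58 × 0.168031 = 0.0974582
  π_B·L_B = 0.29 × 0.188812 = 0.0547556
  π_C·L_C = 0.13 × 0.195127 = 0.0253665
Marginal: 0.0974582 + 0.0547556 + 0.0253665 = 0.17758
P(Class B | 4 claims) = 0.0547556 / 0.17758 ≈ 0.308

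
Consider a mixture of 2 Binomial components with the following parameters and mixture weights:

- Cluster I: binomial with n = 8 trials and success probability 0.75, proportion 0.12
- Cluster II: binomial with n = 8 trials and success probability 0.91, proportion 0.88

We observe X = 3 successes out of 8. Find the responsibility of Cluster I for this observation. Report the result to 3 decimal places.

0.927

By Bayes' theorem, P(k | x) = π_k f_k(x) / Σ_j π_j f_j(x).
Component likelihoods at x = 3 successes out of 8:
  p_I = C(8,3)·0.75^3·0.25^5 = 56·0.421875·0.000976562 = 0.0230713
  p_II = C(8,3)·0.91^3·0.09^5 = 56·0.753571·5.9049e-06 = 0.000249187
Multiply by the mixture weights:
  π_I·p_I = 0.12 × 0.0230713 = 0.00276855
  π_II·p_II = 0.88 × 0.000249187 = 0.000219284
Normaliser: 0.00276855 + 0.000219284 = 0.00298784
Responsibility of Cluster I: 0.00276855 / 0.00298784 ≈ 0.927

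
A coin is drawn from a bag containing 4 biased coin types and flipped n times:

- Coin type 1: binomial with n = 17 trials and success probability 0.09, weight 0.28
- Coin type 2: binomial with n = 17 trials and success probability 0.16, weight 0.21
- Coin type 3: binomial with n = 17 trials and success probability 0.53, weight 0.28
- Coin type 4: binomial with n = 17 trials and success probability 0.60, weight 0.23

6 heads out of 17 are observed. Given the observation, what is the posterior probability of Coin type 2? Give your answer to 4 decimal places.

0.2026

Posterior ∝ prior × likelihood, so P(k | x) ∝ P(Z=k) f_k(x); normalise over all components.
Binomial probabilities:
  p_1 = C(17,6)·0.09^6·0.91^11 = 12376·5.31441e-07·0.354369 = 0.00233072
  p_2 = C(17,6)·0.16^6·0.84^11 = 12376·1.67772e-05·0.146917 = 0.0305051
  p_3 = C(17,6)·0.53^6·0.47^11 = 12376·0.0221644·0.000247216 = 0.0678128
  p_4 = C(17,6)·0.60^6·0.40^11 = 12376·0.046656·4.1943e-05 = 0.0242185
Weight by the priors:
  P(Z=1)·p_1 = 0.28 × 0.00233072 = 0.000652602
  P(Z=2)·p_2 = 0.21 × 0.0305051 = 0.00640607
  P(Z=3)·p_3 = 0.28 × 0.0678128 = 0.0189876
  P(Z=4)·p_4 = 0.23 × 0.0242185 = 0.00557026
Denominator: 0.000652602 + 0.00640607 + 0.0189876 + 0.00557026 = 0.0316165
P(Coin type 2 | x) ≈ 0.2026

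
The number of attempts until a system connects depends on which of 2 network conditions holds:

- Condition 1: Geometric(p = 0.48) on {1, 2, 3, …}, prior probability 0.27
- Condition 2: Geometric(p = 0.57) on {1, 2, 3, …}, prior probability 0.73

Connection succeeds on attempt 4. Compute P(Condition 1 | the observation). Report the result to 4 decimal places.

0.3552

Apply Bayes' rule: the posterior for each component is proportional to its prior times its likelihood at x.
Component likelihoods at x = 4:
  L_1 = 0.0674918
  L_2 = 0.045319
Prior × likelihood for each component:
  π_1·L_1 = 0.27 × 0.0674918 = 0.0182228
  π_2·L_2 = 0.73 × 0.045319 = 0.0330829
Sum: 0.0182228 + 0.0330829 = 0.0513057
Responsibility of Condition 1: 0.0182228 / 0.0513057 ≈ 0.3552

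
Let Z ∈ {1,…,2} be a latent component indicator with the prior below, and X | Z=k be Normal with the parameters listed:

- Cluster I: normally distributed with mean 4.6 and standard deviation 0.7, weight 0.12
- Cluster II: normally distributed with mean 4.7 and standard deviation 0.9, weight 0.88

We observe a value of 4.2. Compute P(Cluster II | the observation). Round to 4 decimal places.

Posterior ∝ prior × likelihood, so P(k | x) ∝ π_k f_k(x); normalise over all components.
Component likelihoods at x = 4.2:
  p_I = 0.484068
  p_II = 0.37988
Multiply by the mixture weights:
  π_I·p_I = 0.12 × 0.484068 = 0.0580882
  π_II·p_II = 0.88 × 0.37988 = 0.334295
Normaliser: 0.0580882 + 0.334295 = 0.392383
Responsibility of Cluster II: 0.334295 / 0.392383 ≈ 0.8520

0.8520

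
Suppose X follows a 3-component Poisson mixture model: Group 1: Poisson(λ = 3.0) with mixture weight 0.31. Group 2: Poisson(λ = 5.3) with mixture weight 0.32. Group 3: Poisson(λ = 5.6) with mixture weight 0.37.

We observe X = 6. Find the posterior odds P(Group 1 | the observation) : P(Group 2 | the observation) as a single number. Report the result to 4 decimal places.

Only the two components matter; the odds are (π_i f_i(x)) / (π_j f_j(x)).
Evaluate each component's likelihood at the observed value:
  p_1 = 0.0504094
  p_2 = 0.15366
  p_3 = 0.158397
0.0156269 / 0.0491713 ≈ 0.3178

0.3178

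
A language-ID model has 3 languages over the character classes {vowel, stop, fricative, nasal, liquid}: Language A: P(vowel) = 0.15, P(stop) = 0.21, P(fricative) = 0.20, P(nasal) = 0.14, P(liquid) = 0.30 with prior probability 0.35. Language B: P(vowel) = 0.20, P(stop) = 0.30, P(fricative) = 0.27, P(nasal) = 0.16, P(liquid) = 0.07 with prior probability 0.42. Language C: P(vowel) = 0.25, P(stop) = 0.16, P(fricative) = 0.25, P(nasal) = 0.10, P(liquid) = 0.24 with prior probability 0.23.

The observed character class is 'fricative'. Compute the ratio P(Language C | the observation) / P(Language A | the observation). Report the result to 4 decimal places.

Only the two components matter; the odds are (P(Z=i) f_i(x)) / (P(Z=j) f_j(x)).
Categorical probabilities:
  f_A = P(fricative | comp) = 0.20
  f_B = P(fricative | comp) = 0.27
  f_C = P(fricative | comp) = 0.25
0.0575 / 0.07 ≈ 0.8214

0.8214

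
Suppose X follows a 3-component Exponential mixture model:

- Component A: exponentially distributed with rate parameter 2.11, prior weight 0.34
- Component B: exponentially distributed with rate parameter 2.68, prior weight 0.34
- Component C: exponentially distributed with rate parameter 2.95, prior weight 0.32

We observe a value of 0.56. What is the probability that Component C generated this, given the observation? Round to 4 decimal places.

0.2995

The responsibility of component k is w_k f_k(x) divided by Σ_j w_j f_j(x).
Evaluate each component's likelihood at the observed value:
  f_A = 0.647322
  f_B = 0.597511
  f_C = 0.565415
Multiply by the mixture weights:
  w_A·f_A = 0.34 × 0.647322 = 0.220089
  w_B·f_B = 0.34 × 0.597511 = 0.203154
  w_C·f_C = 0.32 × 0.565415 = 0.180933
Evidence: 0.220089 + 0.203154 + 0.180933 = 0.604176
Responsibility of Component C: 0.180933 / 0.604176 ≈ 0.2995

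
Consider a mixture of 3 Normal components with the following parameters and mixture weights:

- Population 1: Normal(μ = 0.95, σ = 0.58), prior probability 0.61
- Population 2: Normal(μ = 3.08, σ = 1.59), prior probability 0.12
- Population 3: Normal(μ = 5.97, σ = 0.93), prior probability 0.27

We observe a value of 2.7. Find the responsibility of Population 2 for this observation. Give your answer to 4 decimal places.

0.8625

The responsibility of component k is π_k f_k(x) divided by Σ_j π_j f_j(x).
Component likelihoods at x = 2.7:
  L_1 = 0.00725486
  L_2 = 0.243843
  L_3 = 0.000886748
Weight by the priors:
  π_1·L_1 = 0.61 × 0.00725486 = 0.00442546
  π_2·L_2 = 0.12 × 0.243843 = 0.0292611
  π_3·L_3 = 0.27 × 0.000886748 = 0.000239422
Evidence: 0.00442546 + 0.0292611 + 0.000239422 = 0.033926
P(Population 2 | 2.7) = 0.0292611 / 0.033926 ≈ 0.8625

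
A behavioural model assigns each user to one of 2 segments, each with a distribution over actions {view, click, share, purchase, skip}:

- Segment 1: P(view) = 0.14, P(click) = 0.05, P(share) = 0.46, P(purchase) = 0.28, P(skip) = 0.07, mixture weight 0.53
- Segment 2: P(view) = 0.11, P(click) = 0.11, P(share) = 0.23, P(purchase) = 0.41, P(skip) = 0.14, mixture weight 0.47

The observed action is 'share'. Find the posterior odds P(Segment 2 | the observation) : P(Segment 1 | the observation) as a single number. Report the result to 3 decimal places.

0.443

The posterior odds equal the prior odds times the likelihood ratio: (P(Z=i)/P(Z=j))·(f_i(x)/f_j(x)).
Evaluate each component's likelihood at the observed value:
  L_1 = P(share | comp) = 0.46
  L_2 = P(share | comp) = 0.23
Posterior odds = (P(Z=2)·L_2) / (P(Z=1)·L_1) = (0.47·0.23) / (0.53·0.46) = 0.1081 / 0.2438 ≈ 0.443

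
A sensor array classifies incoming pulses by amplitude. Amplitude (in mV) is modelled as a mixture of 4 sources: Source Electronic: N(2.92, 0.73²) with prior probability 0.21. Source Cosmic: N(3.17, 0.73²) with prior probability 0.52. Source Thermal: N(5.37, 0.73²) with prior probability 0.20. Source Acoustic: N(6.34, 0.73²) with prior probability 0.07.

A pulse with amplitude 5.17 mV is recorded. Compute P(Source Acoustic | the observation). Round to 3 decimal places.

0.086

By Bayes' theorem, P(k | x) = P(Z=k) f_k(x) / Σ_j P(Z=j) f_j(x).
Component likelihoods at x = 5.17 mV:
  p_Electronic = 0.00472834
  p_Cosmic = 0.0128132
  p_Thermal = 0.526366
  p_Acoustic = 0.151281
Prior × likelihood for each component:
  P(Z=Electronic)·p_Electronic = 0.21 × 0.00472834 = 0.000992952
  P(Z=Cosmic)·p_Cosmic = 0.52 × 0.0128132 = 0.00666288
  P(Z=Thermal)·p_Thermal = 0.20 × 0.526366 = 0.105273
  P(Z=Acoustic)·p_Acoustic = 0.07 × 0.151281 = 0.0105897
Marginal: 0.000992952 + 0.00666288 + 0.105273 + 0.0105897 = 0.123519
P(Source Acoustic | data) ≈ 0.086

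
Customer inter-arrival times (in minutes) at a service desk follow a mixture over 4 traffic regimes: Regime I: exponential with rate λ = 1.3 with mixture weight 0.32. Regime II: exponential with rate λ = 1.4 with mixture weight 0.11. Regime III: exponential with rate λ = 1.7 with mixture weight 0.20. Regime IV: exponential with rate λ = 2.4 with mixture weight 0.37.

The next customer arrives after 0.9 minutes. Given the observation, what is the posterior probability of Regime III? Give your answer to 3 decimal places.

0.211

Apply Bayes' rule: the posterior for each component is proportional to its prior times its likelihood at x.
Evaluate each component's likelihood at the observed value:
  f_I = 1.3·e^(−1.3·0.9) = 1.3·e^(−1.1700) = 0.403477
  f_II = 1.4·e^(−1.4·0.9) = 1.4·e^(−1.2600) = 0.397116
  f_III = 1.7·e^(−1.7·0.9) = 1.7·e^(−1.5300) = 0.368111
  f_IV = 2.4·e^(−2.4·0.9) = 2.4·e^(−2.1600) = 0.27678
Prior × likelihood for each component:
  P(Z=I)·f_I = 0.32 × 0.403477 = 0.129113
  P(Z=II)·f_II = 0.11 × 0.397116 = 0.0436827
  P(Z=III)·f_III = 0.20 × 0.368111 = 0.0736221
  P(Z=IV)·f_IV = 0.37 × 0.27678 = 0.102409
Sum: 0.129113 + 0.0436827 + 0.0736221 + 0.102409 = 0.348826
P(Regime III | 0.9 minutes) ≈ 0.211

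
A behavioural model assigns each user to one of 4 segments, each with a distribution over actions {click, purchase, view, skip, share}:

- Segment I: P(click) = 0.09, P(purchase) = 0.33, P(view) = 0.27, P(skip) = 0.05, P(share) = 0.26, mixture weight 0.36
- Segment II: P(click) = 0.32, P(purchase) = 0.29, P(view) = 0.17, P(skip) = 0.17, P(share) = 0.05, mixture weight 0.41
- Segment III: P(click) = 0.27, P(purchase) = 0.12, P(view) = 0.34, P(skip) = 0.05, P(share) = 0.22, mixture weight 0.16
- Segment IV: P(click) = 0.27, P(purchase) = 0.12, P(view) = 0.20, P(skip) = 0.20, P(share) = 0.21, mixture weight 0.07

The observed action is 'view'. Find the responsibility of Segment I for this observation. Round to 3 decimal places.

P(component k | x) = w_k·f_k(x) / marginal(x), where marginal(x) = Σ_j w_j·f_j(x).
Categorical probabilities:
  f_I = P(view | comp) = 0.27
  f_II = P(view | comp) = 0.17
  f_III = P(view | comp) = 0.34
  f_IV = P(view | comp) = 0.20
Prior × likelihood for each component:
  w_I·f_I = 0.36 × 0.27 = 0.0972
  w_II·f_II = 0.41 × 0.17 = 0.0697
  w_III·f_III = 0.16 × 0.34 = 0.0544
  w_IV·f_IV = 0.07 × 0.2 = 0.014
Sum: 0.0972 + 0.0697 + 0.0544 + 0.014 = 0.2353
P(Segment I | x) = 0.0972 / 0.2353 ≈ 0.413

0.413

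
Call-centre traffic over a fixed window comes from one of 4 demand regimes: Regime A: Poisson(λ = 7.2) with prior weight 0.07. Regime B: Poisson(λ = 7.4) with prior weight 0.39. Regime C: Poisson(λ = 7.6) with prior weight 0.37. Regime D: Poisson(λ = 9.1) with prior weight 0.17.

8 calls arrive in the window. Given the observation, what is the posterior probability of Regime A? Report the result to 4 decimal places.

0.0689

Posterior ∝ prior × likelihood, so P(k | x) ∝ w_k f_k(x); normalise over all components.
Component likelihoods at x = 8 calls:
  p_A = 0.133727
  p_B = 0.136318
  p_C = 0.13815
  p_D = 0.130236
Unnormalised posteriors:
  w_A·p_A = 0.07 × 0.133727 = 0.00936089
  w_B·p_B = 0.39 × 0.136318 = 0.0531641
  w_C·p_C = 0.37 × 0.13815 = 0.0511154
  w_D·p_D = 0.17 × 0.130236 = 0.0221401
Sum: 0.00936089 + 0.0531641 + 0.0511154 + 0.0221401 = 0.135781
P(Regime A | x) ≈ 0.0689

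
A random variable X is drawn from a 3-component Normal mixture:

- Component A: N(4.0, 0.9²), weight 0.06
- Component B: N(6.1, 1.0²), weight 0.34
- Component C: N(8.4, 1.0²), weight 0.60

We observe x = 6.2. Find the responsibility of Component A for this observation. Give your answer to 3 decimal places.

Apply Bayes' rule: the posterior for each component is proportional to its prior times its likelihood at x.
Normal densities:
  p_A = 0.0223432
  p_B = 0.396953
  p_C = 0.0354746
Prior × likelihood for each component:
  w_A·p_A = 0.06 × 0.0223432 = 0.00134059
  w_B·p_B = 0.34 × 0.396953 = 0.134964
  w_C·p_C = 0.60 × 0.0354746 = 0.0212848
Evidence: 0.00134059 + 0.134964 + 0.0212848 = 0.157589
P(Component A | x) = 0.00134059 / 0.157589 ≈ 0.009

0.009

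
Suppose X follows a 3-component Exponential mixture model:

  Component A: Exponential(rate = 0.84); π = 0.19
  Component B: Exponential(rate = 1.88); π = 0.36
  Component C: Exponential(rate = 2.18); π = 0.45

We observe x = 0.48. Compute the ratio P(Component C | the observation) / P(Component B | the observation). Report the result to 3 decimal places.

1.255

Posterior odds = (π_i f_i(x)) / (π_j f_j(x)); the normalising sum cancels.
Evaluate each component's likelihood at the observed value:
  f_A = 0.56127
  f_B = 0.762519
  f_C = 0.765616
Posterior odds = (π_C·f_C) / (π_B·f_B) = (0.45·0.765616) / (0.36·0.762519) = 0.344527 / 0.274507 ≈ 1.255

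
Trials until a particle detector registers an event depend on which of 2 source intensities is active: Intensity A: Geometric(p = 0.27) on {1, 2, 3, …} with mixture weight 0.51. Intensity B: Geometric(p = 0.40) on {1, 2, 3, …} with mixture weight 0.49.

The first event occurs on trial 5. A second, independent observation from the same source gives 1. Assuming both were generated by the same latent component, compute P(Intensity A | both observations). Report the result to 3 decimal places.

0.510

Apply Bayes' rule: the posterior for each component is proportional to its prior times its likelihood at x.
Since both observations come from the same component, the likelihood for component k is f_k(x₁)·f_k(x₂).
  p_A = [0.0766753] × [0.27] = 0.0207023
  p_B = [0.05184] × [0.4] = 0.020736
Weight by the priors:
  π_A·p_A = 0.51 × 0.0207023 = 0.0105582
  π_B·p_B = 0.49 × 0.020736 = 0.0101606
Denominator: 0.0105582 + 0.0101606 = 0.0207188
P(Intensity A | x₁, x₂) = 0.0105582 / 0.0207188 ≈ 0.510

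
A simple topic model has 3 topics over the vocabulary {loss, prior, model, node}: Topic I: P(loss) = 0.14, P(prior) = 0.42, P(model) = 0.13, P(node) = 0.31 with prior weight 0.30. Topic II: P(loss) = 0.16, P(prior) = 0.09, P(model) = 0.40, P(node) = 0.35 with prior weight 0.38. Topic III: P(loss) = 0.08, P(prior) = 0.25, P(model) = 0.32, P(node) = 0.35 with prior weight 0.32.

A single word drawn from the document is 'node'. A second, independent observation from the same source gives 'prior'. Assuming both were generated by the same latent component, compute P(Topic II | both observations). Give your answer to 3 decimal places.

Posterior ∝ prior × likelihood, so P(k | x) ∝ π_k f_k(x); normalise over all components.
Since both observations come from the same component, the likelihood for component k is f_k(x₁)·f_k(x₂).
  f_I = [P(node | comp) = 0.31] × [0.42] = 0.1302
  f_II = [P(node | comp) = 0.35] × [0.09] = 0.0315
  f_III = [P(node | comp) = 0.35] × [0.25] = 0.0875
Weight by the priors:
  π_I·f_I = 0.30 × 0.1302 = 0.03906
  π_II·f_II = 0.38 × 0.0315 = 0.01197
  π_III·f_III = 0.32 × 0.0875 = 0.028
Evidence: 0.03906 + 0.01197 + 0.028 = 0.07903
P(Topic II | data) = 0.01197 / 0.07903 ≈ 0.151

0.151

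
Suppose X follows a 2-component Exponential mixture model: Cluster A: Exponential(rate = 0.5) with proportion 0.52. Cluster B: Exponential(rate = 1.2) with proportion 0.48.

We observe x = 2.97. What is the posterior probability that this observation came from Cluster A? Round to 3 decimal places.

Apply Bayes' rule: the posterior for each component is proportional to its prior times its likelihood at x.
Component likelihoods at x = 2.97:
  L_A = 0.5·e^(−0.5·2.97) = 0.5·e^(−1.4850) = 0.113251
  L_B = 1.2·e^(−1.2·2.97) = 1.2·e^(−3.5640) = 0.0339904
Prior × likelihood for each component:
  w_A·L_A = 0.52 × 0.113251 = 0.0588906
  w_B·L_B = 0.48 × 0.0339904 = 0.0163154
Evidence: 0.0588906 + 0.0163154 = 0.075206
Responsibility of Cluster A: 0.0588906 / 0.075206 ≈ 0.783

0.783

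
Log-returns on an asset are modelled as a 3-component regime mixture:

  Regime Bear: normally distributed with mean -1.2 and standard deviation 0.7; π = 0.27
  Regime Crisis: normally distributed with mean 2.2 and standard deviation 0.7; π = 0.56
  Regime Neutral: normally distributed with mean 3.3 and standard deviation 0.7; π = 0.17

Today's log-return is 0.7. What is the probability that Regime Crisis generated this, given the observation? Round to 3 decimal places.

0.890

Posterior ∝ prior × likelihood, so P(k | x) ∝ P(Z=k) f_k(x); normalise over all components.
Component likelihoods at x = 0.7:
  f_Bear = (1/(0.7·√(2π)))·exp(−(0.7−-1.2)²/(2·0.7²)) = 0.569918·exp(-3.68367) = 0.0143223
  f_Crisis = (1/(0.7·√(2π)))·exp(−(0.7−2.2)²/(2·0.7²)) = 0.569918·exp(-2.29592) = 0.057373
  f_Neutral = (1/(0.7·√(2π)))·exp(−(0.7−3.3)²/(2·0.7²)) = 0.569918·exp(-6.89796) = 0.000575528
Unnormalised posteriors:
  P(Z=Bear)·f_Bear = 0.27 × 0.0143223 = 0.00386702
  P(Z=Crisis)·f_Crisis = 0.56 × 0.057373 = 0.0321289
  P(Z=Neutral)·f_Neutral = 0.17 × 0.000575528 = 9.78398e-05
Normaliser: 0.00386702 + 0.0321289 + 9.78398e-05 = 0.0360937
P(Regime Crisis | data) ≈ 0.890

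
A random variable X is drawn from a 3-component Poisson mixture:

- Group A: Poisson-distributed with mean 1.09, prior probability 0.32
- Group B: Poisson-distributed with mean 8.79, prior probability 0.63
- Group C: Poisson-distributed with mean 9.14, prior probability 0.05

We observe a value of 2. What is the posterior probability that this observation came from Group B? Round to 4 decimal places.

0.0546

By Bayes' theorem, P(k | x) = π_k f_k(x) / Σ_j π_j f_j(x).
Evaluate each component's likelihood at the observed value:
  L_A = e^(−1.09)·1.09^2/2! = 0.199729
  L_B = e^(−8.79)·8.79^2/2! = 0.00588165
  L_C = e^(−9.14)·9.14^2/2! = 0.00448137
Unnormalised posteriors:
  π_A·L_A = 0.32 × 0.199729 = 0.0639134
  π_B·L_B = 0.63 × 0.00588165 = 0.00370544
  π_C·L_C = 0.05 × 0.00448137 = 0.000224069
Sum: 0.0639134 + 0.00370544 + 0.000224069 = 0.0678429
P(Group B | data) ≈ 0.0546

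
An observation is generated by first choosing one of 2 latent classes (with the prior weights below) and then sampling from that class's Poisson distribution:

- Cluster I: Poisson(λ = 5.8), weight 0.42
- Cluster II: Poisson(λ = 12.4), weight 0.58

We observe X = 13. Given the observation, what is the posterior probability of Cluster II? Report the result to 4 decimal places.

0.9734

P(component k | x) = w_k·f_k(x) / marginal(x), where marginal(x) = Σ_j w_j·f_j(x).
Poisson probabilities:
  p_I = e^(−5.8)·5.8^13/13! = 0.00408673
  p_II = e^(−12.4)·12.4^13/13! = 0.10838
Weight by the priors:
  w_I·p_I = 0.42 × 0.00408673 = 0.00171643
  w_II·p_II = 0.58 × 0.10838 = 0.0628605
Evidence: 0.00171643 + 0.0628605 = 0.064577
So the posterior for Cluster II is 0.0628605 / 0.064577 ≈ 0.9734.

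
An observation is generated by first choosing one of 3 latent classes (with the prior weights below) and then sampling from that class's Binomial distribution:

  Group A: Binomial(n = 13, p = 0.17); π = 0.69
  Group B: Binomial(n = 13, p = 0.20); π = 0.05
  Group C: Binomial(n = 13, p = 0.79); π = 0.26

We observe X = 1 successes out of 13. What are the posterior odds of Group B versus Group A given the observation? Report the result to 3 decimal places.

0.055

Posterior odds = (π_i f_i(x)) / (π_j f_j(x)); the normalising sum cancels.
Component likelihoods at x = 1 successes out of 13:
  L_A = 0.236227
  L_B = 0.178671
  L_C = 7.55443e-08
0.00893353 / 0.162997 ≈ 0.055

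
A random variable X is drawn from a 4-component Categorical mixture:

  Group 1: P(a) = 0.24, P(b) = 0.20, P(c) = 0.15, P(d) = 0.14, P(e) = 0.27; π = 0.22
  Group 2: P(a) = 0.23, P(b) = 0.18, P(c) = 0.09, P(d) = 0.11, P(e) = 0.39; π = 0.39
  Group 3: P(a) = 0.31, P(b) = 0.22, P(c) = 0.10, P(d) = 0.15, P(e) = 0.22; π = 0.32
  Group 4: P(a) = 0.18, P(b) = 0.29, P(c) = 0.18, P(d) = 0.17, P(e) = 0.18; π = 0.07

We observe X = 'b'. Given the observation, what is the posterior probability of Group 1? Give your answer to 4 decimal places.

0.2147

Apply Bayes' rule: the posterior for each component is proportional to its prior times its likelihood at x.
Evaluate each component's likelihood at the observed value:
  f_1 = 0.2
  f_2 = 0.18
  f_3 = 0.22
  f_4 = 0.29
Weight by the priors:
  w_1·f_1 = 0.22 × 0.2 = 0.044
  w_2·f_2 = 0.39 × 0.18 = 0.0702
  w_3·f_3 = 0.32 × 0.22 = 0.0704
  w_4·f_4 = 0.07 × 0.29 = 0.0203
Normaliser: 0.044 + 0.0702 + 0.0704 + 0.0203 = 0.2049
P(Group 1 | x) ≈ 0.2147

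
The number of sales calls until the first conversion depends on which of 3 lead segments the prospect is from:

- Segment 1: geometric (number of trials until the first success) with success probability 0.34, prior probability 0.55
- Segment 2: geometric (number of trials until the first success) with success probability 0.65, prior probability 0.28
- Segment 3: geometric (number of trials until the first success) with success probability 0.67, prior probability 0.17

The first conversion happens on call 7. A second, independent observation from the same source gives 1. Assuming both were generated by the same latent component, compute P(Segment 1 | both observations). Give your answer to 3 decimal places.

P(component k | x) = P(Z=k)·f_k(x) / marginal(x), where marginal(x) = Σ_j P(Z=j)·f_j(x).
Since both observations come from the same component, the likelihood for component k is f_k(x₁)·f_k(x₂).
  L_1 = [0.0281023] × [0.34] = 0.0095548
  L_2 = [0.00119487] × [0.65] = 0.000776667
  L_3 = [0.000865284] × [0.67] = 0.00057974
Multiply by the mixture weights:
  P(Z=1)·L_1 = 0.55 × 0.0095548 = 0.00525514
  P(Z=2)·L_2 = 0.28 × 0.000776667 = 0.000217467
  P(Z=3)·L_3 = 0.17 × 0.00057974 = 9.85558e-05
Sum: 0.00525514 + 0.000217467 + 9.85558e-05 = 0.00557116
P(Segment 1 | data) = 0.00525514 / 0.00557116 ≈ 0.943

0.943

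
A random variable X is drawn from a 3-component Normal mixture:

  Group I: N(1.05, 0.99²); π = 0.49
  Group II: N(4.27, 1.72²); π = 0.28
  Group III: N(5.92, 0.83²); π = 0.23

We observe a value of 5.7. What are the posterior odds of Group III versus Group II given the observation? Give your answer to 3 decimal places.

2.322

Posterior odds = (π_i f_i(x)) / (π_j f_j(x)); the normalising sum cancels.
Evaluate each component's likelihood at the observed value:
  p_I = 6.52643e-06
  p_II = 0.164167
  p_III = 0.464062
Posterior odds = (π_III·p_III) / (π_II·p_II) = (0.23·0.464062) / (0.28·0.164167) = 0.106734 / 0.0459667 ≈ 2.322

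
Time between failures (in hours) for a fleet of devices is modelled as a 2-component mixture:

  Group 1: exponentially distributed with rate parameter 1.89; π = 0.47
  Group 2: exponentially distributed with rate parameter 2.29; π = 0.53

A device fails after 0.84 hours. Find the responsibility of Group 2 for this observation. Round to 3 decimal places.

P(component k | x) = P(Z=k)·f_k(x) / marginal(x), where marginal(x) = Σ_j P(Z=j)·f_j(x).
Evaluate each component's likelihood at the observed value:
  p_1 = 0.386346
  p_2 = 0.334523
Unnormalised posteriors:
  P(Z=1)·p_1 = 0.47 × 0.386346 = 0.181582
  P(Z=2)·p_2 = 0.53 × 0.334523 = 0.177297
Marginal: 0.181582 + 0.177297 = 0.35888
So the posterior for Group 2 is 0.177297 / 0.35888 ≈ 0.494.

0.494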